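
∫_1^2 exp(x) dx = -E + exp(2)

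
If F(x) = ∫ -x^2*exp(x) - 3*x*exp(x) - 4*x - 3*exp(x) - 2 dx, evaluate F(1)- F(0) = -4*E - 2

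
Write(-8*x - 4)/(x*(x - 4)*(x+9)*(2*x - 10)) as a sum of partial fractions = -17/(819*(x + 9)) + 9/(26*(x - 4)) - 11/(35*(x - 5)) - 1/(90*x)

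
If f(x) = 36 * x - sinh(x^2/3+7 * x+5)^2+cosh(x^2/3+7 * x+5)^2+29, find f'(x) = 36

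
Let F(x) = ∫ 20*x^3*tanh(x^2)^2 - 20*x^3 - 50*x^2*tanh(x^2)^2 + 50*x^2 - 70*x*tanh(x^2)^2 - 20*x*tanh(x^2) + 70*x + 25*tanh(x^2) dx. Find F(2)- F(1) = -50*tanh(1) + 45*tanh(4)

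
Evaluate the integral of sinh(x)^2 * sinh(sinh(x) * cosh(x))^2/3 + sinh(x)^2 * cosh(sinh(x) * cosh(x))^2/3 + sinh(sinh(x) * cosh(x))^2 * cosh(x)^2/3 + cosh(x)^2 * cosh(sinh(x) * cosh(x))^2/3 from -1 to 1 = sinh(sinh(2))/3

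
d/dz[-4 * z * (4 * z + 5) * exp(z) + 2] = -16*z^2*exp(z) - 52*z*exp(z) - 20*exp(z)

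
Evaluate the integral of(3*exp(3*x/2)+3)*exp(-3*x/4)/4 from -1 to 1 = -2*exp(-3/4) + 2*exp(3/4)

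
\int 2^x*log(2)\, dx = 2^x + C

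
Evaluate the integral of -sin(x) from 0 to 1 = -1 + cos(1)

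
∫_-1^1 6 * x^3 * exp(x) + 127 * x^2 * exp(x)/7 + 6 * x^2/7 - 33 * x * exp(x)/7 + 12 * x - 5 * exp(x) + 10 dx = 6*exp(-1)/7 + 8*E/7 + 144/7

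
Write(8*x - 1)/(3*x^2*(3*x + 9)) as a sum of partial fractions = -25/(81*(x + 3)) + 25/(81*x) - 1/(27*x^2)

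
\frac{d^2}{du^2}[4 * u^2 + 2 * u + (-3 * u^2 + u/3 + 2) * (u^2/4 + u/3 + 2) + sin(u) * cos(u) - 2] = -9*u^2 - 11*u/2 - 2*sin(2*u) - 25/9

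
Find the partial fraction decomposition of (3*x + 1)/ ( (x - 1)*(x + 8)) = 23/(9*(x + 8)) + 4/(9*(x - 1))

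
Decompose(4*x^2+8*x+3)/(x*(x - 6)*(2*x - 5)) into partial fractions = -192/(35*(2*x - 5)) + 65/(14*(x - 6)) + 1/(10*x)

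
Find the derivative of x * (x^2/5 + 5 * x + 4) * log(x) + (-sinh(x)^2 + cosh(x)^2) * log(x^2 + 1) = (3*x^4*log(x) + x^4 + 50*x^3*log(x) + 25*x^3 + 23*x^2*log(x) + 21*x^2 + 50*x*log(x) + 35*x + 20*log(x) + 20)/(5*x^2 + 5)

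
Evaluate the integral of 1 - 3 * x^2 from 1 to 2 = -6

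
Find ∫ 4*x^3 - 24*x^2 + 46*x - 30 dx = x^4 - 8*x^3 + 23*x^2 - 30*x + C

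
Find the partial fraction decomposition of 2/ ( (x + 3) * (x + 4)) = -2/(x + 4) + 2/(x + 3)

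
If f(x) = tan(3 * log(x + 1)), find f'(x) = 3/((x + 1)*cos(3*log(x + 1))^2)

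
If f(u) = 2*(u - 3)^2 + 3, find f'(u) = 4*u - 12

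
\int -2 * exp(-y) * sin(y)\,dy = sqrt(2)*exp(-y)*sin(y + pi/4) + C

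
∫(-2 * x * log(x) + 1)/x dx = -(2*x - 1)*(log(x) - 1) + C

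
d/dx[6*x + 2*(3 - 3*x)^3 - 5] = -162*x^2 + 324*x - 156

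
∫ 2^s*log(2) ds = 2^s + C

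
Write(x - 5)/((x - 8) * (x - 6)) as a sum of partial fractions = -1/(2*(x - 6)) + 3/(2*(x - 8))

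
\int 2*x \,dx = x^2 + C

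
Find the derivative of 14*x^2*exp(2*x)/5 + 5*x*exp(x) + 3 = 28*x^2*exp(2*x)/5 + 28*x*exp(2*x)/5 + 5*x*exp(x) + 5*exp(x)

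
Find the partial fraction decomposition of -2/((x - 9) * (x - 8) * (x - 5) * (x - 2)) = 1/(63*(x - 2)) - 1/(18*(x - 5)) + 1/(9*(x - 8)) - 1/(14*(x - 9))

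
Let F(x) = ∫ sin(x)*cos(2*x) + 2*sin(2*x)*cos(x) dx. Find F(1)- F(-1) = 0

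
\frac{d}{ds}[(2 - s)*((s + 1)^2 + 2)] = 1 - 3*s^2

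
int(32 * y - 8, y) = 16*y^2 - 8*y + C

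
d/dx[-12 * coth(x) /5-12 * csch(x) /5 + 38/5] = 12*(cosh(x) + 1)/(5*sinh(x)^2)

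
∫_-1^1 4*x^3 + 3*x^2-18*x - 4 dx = -6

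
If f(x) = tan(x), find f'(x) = cos(x)^(-2)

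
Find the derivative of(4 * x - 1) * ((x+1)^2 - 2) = 12*x^2 + 14*x - 6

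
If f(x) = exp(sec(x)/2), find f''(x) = (sin(x)^2/(4*cos(x)^3) - 1/2 + cos(x)^(-2))*exp(1/(2*cos(x)))/cos(x)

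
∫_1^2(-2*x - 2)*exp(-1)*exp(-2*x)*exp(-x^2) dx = -exp(-4) + exp(-9)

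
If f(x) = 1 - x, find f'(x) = -1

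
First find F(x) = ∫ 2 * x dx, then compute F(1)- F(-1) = 0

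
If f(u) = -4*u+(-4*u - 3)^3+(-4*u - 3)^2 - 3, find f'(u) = -192*u^2 - 256*u - 88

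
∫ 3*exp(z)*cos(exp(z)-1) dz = 3*sin(exp(z) - 1) + C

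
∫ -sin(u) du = cos(u) + C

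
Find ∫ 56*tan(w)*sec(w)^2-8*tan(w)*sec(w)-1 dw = -w + 28*sec(w)^2 - 8*sec(w) + C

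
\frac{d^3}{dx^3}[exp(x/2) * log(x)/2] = (x^3*exp(x/2)*log(x) + 6*x^2*exp(x/2) - 12*x*exp(x/2) + 16*exp(x/2))/(16*x^3)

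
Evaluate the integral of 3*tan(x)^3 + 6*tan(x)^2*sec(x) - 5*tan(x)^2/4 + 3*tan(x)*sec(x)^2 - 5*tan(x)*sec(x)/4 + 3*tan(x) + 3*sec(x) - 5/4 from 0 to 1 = -5*sec(1)/4 - 5*tan(1)/4 - 1/4 + 3*(tan(1) + sec(1))^2/2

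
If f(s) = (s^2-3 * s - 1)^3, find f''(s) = 30*s^4 - 180*s^3 + 288*s^2 - 54*s - 48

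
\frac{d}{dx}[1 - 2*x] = -2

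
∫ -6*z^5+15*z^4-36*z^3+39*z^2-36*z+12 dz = -z^6 + 3*z^5 - 9*z^4 + 13*z^3 - 18*z^2 + 12*z + C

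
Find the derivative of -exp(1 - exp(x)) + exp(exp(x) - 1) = (exp(x) + exp(x + 2*exp(x) - 2))*exp(1 - exp(x))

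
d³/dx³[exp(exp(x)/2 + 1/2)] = exp(x + exp(x)/2 + 1/2)/2 + 3*exp(2*x + exp(x)/2 + 1/2)/4 + exp(3*x + exp(x)/2 + 1/2)/8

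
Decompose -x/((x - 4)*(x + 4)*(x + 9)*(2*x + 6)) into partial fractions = -3/(260*(x + 9)) + 1/(20*(x + 4)) - 1/(28*(x + 3)) - 1/(364*(x - 4))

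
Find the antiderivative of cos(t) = sin(t) + C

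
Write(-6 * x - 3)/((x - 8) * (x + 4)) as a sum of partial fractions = -7/(4*(x + 4)) - 17/(4*(x - 8))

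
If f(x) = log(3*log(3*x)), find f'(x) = 1/(x*log(x) + x*log(3))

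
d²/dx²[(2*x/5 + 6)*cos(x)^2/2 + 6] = -2*x*cos(2*x)/5 - 2*sin(2*x)/5 - 6*cos(2*x)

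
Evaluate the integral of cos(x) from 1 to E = -sin(1) + sin(E)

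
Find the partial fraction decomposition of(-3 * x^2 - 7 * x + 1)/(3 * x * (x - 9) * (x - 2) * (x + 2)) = -1/(88*(x + 2)) + 25/(168*(x - 2)) - 305/(2079*(x - 9)) + 1/(108*x)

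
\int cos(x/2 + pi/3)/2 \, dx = sin(x/2 + pi/3) + C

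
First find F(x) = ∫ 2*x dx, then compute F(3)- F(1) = 8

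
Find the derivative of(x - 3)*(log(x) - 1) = (x*log(x) - 3)/x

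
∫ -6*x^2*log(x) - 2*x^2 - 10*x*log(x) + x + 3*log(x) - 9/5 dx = x*(15*x - 5*(2*x^2 + 5*x - 3)*log(x) - 24)/5 + C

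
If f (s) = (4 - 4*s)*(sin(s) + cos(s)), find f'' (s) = 4*s*sin(s) + 4*s*cos(s) + 4*sin(s) - 12*cos(s)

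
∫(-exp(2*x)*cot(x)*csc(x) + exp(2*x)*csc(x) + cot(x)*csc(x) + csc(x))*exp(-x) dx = 2*sinh(x)*csc(x) + C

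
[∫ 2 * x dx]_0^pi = pi^2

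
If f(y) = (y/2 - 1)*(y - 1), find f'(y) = y - 3/2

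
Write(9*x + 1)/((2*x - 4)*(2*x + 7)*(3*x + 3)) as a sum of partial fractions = -61/(165*(2*x + 7)) + 4/(45*(x + 1)) + 19/(198*(x - 2))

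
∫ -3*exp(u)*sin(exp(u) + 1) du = 3*cos(exp(u) + 1) + C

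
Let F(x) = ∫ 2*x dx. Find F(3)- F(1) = 8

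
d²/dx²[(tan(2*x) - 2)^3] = 48*tan(2*x)^5 - 144*tan(2*x)^4 + 168*tan(2*x)^3 - 192*tan(2*x)^2 + 120*tan(2*x) - 48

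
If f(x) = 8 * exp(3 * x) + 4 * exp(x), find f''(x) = 72*exp(3*x) + 4*exp(x)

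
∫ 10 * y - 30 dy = 5*y^2 - 30*y + C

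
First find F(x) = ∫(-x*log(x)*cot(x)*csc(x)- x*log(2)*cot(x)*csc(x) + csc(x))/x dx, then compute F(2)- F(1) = -log(2)*csc(1) + log(4)*csc(2)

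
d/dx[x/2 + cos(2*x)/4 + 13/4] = 1/2 - sin(2*x)/2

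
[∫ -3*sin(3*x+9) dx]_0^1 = cos(12) - cos(9)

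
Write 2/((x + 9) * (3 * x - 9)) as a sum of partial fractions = -1/(18*(x + 9)) + 1/(18*(x - 3))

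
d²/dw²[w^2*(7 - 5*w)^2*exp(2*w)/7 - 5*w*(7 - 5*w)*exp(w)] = 100*w^4*exp(2*w)/7 + 120*w^3*exp(2*w)/7 - 344*w^2*exp(2*w)/7 + 25*w^2*exp(w) - 4*w*exp(2*w) + 65*w*exp(w) + 14*exp(2*w) - 20*exp(w)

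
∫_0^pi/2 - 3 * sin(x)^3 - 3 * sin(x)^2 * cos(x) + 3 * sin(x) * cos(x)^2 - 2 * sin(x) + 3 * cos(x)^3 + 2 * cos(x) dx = 0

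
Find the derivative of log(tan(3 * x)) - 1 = 6/sin(6*x)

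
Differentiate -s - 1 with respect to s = -1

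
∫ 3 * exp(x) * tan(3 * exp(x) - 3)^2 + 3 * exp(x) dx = tan(3*exp(x) - 3) + C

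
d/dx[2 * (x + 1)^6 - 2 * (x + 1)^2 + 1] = 12*x^5 + 60*x^4 + 120*x^3 + 120*x^2 + 56*x + 8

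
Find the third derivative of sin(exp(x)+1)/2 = (-exp(2*x)*cos(exp(x) + 1) - 3*exp(x)*sin(exp(x) + 1) + cos(exp(x) + 1))*exp(x)/2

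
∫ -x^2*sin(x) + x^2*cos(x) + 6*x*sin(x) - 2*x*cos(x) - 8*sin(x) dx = sqrt(2)*(x - 2)^2*sin(x + pi/4) + C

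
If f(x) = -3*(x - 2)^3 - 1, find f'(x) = -9*x^2 + 36*x - 36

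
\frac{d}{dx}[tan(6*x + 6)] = 6*tan(6*x + 6)^2 + 6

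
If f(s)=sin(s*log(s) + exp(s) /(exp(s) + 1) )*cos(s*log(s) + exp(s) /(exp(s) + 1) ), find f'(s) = (exp(2*s)*log(s) + exp(2*s) + 2*exp(s)*log(s) + 3*exp(s) + log(s) + 1)*cos(2*s*log(s) + 2*exp(s)/(exp(s) + 1))/(exp(2*s) + 2*exp(s) + 1)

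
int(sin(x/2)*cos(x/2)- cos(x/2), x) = (sin(x/2) - 1)^2 + C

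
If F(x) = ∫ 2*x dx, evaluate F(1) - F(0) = 1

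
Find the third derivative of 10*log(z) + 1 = 20/z^3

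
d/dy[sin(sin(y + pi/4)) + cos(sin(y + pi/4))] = -sin(sin(y + pi/4))*cos(y + pi/4) + cos(y + pi/4)*cos(sin(y + pi/4))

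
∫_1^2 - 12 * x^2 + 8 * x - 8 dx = -24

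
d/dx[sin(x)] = cos(x)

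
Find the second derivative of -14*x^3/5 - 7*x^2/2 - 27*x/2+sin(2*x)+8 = -84*x/5 - 4*sin(2*x) - 7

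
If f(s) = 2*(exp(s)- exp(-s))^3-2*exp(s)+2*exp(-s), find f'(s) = (6*exp(6*s) - 8*exp(4*s) - 8*exp(2*s) + 6)*exp(-3*s)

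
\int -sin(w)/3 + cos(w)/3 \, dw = sqrt(2)*sin(w + pi/4)/3 + C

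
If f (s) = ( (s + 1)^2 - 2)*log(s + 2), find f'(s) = (2*s^2*log(s + 2) + s^2 + 6*s*log(s + 2) + 2*s + 4*log(s + 2) - 1)/(s + 2)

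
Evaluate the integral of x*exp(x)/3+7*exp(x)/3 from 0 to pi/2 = -2 + (pi/3 + 4)*exp(pi/2)/2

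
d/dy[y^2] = 2*y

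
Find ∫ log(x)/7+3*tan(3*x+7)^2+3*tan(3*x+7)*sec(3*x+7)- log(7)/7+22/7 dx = x*log(x/7)/7 + tan(3*x + 7) + sec(3*x + 7) + C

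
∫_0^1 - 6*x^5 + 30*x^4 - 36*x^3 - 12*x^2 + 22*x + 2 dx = 5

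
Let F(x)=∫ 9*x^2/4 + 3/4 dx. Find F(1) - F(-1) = 3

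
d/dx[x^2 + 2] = 2*x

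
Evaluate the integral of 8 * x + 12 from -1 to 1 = 24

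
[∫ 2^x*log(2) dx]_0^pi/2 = -1 + 2^(pi/2)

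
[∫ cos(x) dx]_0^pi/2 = 1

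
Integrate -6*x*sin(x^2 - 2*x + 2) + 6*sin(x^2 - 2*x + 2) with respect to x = 3*cos((x - 1)^2 + 1) + C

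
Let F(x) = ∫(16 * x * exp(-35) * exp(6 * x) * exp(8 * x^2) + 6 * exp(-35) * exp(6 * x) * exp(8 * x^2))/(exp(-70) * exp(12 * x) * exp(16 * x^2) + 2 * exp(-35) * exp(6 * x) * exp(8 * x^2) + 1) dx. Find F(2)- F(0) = -exp(-35)/(exp(-35) + 1) + exp(9)/(1 + exp(9))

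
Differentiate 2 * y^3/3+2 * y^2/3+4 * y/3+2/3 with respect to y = 2*y^2 + 4*y/3 + 4/3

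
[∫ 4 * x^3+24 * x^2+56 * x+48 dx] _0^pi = -33 + 2*(2 + pi)^2 + (1 + (2 + pi)^2)^2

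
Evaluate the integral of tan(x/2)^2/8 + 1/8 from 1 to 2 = -tan(1/2)/4 + tan(1)/4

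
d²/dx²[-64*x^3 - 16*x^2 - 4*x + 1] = -384*x - 32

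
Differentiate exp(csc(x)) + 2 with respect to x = -exp(csc(x))*cot(x)*csc(x)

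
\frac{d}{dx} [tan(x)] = cos(x)^(-2)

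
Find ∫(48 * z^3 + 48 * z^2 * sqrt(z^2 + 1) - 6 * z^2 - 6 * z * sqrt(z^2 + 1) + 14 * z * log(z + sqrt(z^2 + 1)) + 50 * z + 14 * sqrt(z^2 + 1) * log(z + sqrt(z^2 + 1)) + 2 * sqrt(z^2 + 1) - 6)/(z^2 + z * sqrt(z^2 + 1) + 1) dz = 24*z^2 - 6*z + 7*log(z + sqrt(z^2 + 1))^2 + 2*log(z + sqrt(z^2 + 1)) + C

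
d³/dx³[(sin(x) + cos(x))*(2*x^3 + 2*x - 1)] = -2*sqrt(2)*x^3*cos(x + pi/4) - 18*sqrt(2)*x^2*sin(x + pi/4) + 34*sqrt(2)*x*cos(x + pi/4) + 5*sin(x) + 7*cos(x)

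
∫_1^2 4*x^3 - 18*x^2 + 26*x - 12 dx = 0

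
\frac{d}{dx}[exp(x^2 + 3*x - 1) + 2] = 2*x*exp(x^2 + 3*x - 1) + 3*exp(x^2 + 3*x - 1)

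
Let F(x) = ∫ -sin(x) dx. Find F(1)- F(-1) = 0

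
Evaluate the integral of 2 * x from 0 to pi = pi^2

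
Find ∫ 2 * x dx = x^2 + C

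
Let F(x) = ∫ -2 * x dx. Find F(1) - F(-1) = 0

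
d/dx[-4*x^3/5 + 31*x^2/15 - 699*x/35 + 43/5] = -12*x^2/5 + 62*x/15 - 699/35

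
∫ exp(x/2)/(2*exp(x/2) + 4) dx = log(exp(x/2) + 2) + C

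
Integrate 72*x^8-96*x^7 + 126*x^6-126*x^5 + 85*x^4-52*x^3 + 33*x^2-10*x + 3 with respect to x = 8*x^9 - 12*x^8 + 18*x^7 - 21*x^6 + 17*x^5 - 13*x^4 + 11*x^3 - 5*x^2 + 3*x + C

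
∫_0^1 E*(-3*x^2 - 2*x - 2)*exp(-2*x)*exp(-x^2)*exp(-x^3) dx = -E + exp(-3)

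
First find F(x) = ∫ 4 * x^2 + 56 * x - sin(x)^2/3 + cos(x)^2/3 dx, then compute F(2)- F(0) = sin(4)/6 + 368/3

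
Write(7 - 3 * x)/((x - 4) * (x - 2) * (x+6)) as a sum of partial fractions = 5/(16*(x + 6)) - 1/(16*(x - 2)) - 1/(4*(x - 4))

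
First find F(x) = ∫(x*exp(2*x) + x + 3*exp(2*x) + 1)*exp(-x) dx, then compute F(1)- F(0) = -3*exp(-1) + 3*E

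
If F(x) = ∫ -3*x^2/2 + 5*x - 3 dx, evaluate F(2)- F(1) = 1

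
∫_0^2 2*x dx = 4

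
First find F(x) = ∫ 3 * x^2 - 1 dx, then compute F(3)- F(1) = 24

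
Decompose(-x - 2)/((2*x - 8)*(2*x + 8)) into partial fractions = -1/(16*(x + 4)) - 3/(16*(x - 4))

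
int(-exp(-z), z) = exp(-z) + C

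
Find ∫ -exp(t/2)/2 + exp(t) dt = -exp(t/2) + exp(t) + C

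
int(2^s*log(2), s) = 2^s + C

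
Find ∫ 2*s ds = s^2 + C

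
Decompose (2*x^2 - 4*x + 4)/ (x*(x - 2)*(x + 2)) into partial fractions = 5/(2*(x + 2)) + 1/(2*(x - 2)) - 1/x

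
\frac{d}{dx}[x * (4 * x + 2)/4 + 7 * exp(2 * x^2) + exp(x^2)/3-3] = 28*x*exp(2*x^2) + 2*x*exp(x^2)/3 + 2*x + 1/2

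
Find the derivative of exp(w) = exp(w)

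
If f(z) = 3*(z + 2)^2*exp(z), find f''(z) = 3*z^2*exp(z) + 24*z*exp(z) + 42*exp(z)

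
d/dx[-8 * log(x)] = -8/x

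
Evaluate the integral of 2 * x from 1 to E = -1 + exp(2)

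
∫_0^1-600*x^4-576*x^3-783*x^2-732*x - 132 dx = -1023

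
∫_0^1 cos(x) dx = sin(1)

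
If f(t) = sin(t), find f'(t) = cos(t)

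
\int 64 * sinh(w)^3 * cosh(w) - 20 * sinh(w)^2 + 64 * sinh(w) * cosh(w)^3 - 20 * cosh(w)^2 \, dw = -10*sinh(2*w) + 4*cosh(4*w) + C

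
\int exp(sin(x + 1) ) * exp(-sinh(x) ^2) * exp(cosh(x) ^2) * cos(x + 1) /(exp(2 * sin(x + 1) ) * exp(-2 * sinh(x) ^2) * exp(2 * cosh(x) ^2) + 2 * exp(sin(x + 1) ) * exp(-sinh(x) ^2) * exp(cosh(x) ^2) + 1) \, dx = exp(sin(x + 1) + 1)/(exp(sin(x + 1) + 1) + 1) + C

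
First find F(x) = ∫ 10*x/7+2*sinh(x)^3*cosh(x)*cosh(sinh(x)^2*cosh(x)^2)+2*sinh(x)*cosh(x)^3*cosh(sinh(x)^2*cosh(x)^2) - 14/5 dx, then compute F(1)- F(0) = -73/35 - sinh(1/8 - cosh(4)/8)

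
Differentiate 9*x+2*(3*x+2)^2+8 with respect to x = 36*x + 33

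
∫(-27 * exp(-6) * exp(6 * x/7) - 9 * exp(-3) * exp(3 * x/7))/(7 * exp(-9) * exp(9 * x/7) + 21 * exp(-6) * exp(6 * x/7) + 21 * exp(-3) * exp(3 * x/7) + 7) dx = (-exp(6*x/7) + 7*exp(3*x/7 + 3) + 5*exp(6))/(exp(6*x/7) + 2*exp(3*x/7 + 3) + exp(6)) + C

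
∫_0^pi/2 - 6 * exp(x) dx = 6 - 6*exp(pi/2)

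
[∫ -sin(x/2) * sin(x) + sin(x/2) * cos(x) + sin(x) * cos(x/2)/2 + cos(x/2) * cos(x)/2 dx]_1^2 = -(cos(1) + sin(1))*sin(1/2) + (cos(2) + sin(2))*sin(1)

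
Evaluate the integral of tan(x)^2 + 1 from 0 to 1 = tan(1)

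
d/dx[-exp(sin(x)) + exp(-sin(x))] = -(exp(sin(x)) + exp(-sin(x)))*cos(x)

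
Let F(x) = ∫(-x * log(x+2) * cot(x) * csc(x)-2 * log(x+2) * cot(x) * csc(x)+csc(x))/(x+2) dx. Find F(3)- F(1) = -log(3)*csc(1) + log(5)*csc(3)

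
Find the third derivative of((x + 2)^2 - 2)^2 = 24*x + 48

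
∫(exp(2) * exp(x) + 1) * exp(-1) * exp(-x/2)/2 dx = 2*sinh(x/2 + 1) + C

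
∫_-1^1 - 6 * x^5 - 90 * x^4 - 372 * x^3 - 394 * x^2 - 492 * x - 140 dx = -1736/3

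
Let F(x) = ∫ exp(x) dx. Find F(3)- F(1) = -E + exp(3)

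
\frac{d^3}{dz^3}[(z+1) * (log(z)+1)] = (2 - z)/z^3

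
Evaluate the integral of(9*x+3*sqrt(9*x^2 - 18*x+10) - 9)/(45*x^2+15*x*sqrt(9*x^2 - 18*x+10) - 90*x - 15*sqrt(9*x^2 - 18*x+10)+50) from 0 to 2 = -log(-3 + sqrt(10))/5 + log(3 + sqrt(10))/5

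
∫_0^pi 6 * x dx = 3*pi^2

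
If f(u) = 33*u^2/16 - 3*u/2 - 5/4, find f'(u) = 33*u/8 - 3/2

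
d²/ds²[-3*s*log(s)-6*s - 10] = -3/s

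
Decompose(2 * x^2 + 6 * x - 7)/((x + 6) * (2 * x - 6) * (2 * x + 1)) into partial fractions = 19/(77*(2*x + 1)) + 29/(198*(x + 6)) + 29/(126*(x - 3))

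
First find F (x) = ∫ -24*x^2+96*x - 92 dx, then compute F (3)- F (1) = -8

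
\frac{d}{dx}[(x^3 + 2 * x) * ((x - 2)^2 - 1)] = 5*x^4 - 16*x^3 + 15*x^2 - 16*x + 6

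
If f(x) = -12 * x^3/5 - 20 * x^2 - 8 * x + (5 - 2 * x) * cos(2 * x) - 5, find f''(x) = 8*x*cos(2*x) - 72*x/5 + 8*sin(2*x) - 20*cos(2*x) - 40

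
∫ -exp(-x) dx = exp(-x) + C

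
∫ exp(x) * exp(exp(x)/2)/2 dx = exp(exp(x)/2) + C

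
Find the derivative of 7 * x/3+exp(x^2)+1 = 2*x*exp(x^2) + 7/3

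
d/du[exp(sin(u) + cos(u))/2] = sqrt(2)*exp(sin(u))*exp(cos(u))*cos(u + pi/4)/2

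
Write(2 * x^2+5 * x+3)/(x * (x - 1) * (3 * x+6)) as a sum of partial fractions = 1/(18*(x + 2)) + 10/(9*(x - 1)) - 1/(2*x)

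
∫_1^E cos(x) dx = -sin(1) + sin(E)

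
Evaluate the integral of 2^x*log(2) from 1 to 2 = 2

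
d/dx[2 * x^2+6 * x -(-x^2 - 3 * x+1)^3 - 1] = 6*x^5 + 45*x^4 + 96*x^3 + 27*x^2 - 44*x + 15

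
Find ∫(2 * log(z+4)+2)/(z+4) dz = (log(z + 4) + 1)^2 + C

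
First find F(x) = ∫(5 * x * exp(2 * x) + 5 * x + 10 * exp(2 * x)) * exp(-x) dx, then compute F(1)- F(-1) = -10*exp(-1) + 10*E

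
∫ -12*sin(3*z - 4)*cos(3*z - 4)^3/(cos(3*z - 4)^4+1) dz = log(cos(3*z - 4)^4 + 1) + C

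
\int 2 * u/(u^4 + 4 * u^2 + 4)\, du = (3*u^2 + 5)/(u^2 + 2) + C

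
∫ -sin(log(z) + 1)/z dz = cos(log(z) + 1) + C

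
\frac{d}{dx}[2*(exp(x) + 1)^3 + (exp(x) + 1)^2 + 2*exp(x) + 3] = 6*exp(3*x) + 14*exp(2*x) + 10*exp(x)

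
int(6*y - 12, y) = 3*y^2 - 12*y + C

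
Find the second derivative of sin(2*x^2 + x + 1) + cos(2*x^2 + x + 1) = -16*sqrt(2)*x^2*sin(2*x^2 + x + pi/4 + 1) - 8*sqrt(2)*x*sin(2*x^2 + x + pi/4 + 1) - 5*sin(2*x^2 + x + 1) + 3*cos(2*x^2 + x + 1)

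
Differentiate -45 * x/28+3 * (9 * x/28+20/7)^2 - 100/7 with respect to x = 243*x/392 + 765/196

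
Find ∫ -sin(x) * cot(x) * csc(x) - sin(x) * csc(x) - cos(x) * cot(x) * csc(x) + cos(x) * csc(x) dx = 1/tan(x) + C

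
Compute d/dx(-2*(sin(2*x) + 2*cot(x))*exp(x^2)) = 4*(-x*sin(2*x) - 2*x/tan(x) - cos(2*x) + sin(x)^(-2))*exp(x^2)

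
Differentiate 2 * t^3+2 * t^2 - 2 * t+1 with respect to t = 6*t^2 + 4*t - 2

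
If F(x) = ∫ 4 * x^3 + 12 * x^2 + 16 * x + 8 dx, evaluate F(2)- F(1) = 75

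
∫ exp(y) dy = exp(y) + C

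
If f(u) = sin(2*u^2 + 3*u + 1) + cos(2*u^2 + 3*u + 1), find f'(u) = -4*u*sin(2*u^2 + 3*u + 1) + 4*u*cos(2*u^2 + 3*u + 1) - 3*sin(2*u^2 + 3*u + 1) + 3*cos(2*u^2 + 3*u + 1)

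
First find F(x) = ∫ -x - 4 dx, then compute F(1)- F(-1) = -8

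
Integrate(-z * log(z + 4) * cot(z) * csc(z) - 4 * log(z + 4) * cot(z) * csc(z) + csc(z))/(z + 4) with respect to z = log(z + 4)*csc(z) + C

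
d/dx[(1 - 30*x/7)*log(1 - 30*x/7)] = -30*log(1 - 30*x/7)/7 - 30/7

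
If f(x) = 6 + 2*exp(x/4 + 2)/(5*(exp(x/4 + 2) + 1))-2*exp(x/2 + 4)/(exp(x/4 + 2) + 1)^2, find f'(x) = (exp(x/4 + 2) - 8*exp(x/2 + 4) - 9*exp(3*x/4 + 6))/(40*exp(6)*exp(3*x/4) + 40*exp(2)*exp(x/4) + 60*exp(4)*exp(x/2) + 10*exp(8)*exp(x) + 10)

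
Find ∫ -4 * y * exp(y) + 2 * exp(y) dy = (6 - 4*y)*exp(y) + C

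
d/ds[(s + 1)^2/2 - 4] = s + 1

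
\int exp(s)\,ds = exp(s) + C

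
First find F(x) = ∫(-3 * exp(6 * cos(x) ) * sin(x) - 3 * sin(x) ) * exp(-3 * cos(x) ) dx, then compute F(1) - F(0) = -exp(3) - exp(-3*cos(1)) + exp(-3) + exp(3*cos(1))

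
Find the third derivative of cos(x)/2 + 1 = sin(x)/2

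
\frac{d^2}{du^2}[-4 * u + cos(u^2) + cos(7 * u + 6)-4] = -4*u^2*cos(u^2) - 2*sin(u^2) - 49*cos(7*u + 6)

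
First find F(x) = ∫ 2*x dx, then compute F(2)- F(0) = 4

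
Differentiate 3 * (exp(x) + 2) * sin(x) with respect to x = 3*sqrt(2)*exp(x)*sin(x + pi/4) + 6*cos(x)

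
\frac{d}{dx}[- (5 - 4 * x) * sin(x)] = 4*x*cos(x) + 4*sin(x) - 5*cos(x)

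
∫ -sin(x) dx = cos(x) + C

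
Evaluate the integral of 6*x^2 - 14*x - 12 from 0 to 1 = -17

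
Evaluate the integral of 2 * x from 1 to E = -1 + exp(2)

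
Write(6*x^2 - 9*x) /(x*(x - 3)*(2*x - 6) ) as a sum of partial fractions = 3/(x - 3) + 9/(2*(x - 3)^2)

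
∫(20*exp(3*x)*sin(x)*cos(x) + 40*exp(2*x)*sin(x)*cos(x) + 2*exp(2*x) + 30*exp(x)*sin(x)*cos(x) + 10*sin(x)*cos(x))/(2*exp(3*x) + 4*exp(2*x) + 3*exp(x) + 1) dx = log(1 + exp(2*x)/(exp(x) + 1)^2) - 5*cos(x)^2 + C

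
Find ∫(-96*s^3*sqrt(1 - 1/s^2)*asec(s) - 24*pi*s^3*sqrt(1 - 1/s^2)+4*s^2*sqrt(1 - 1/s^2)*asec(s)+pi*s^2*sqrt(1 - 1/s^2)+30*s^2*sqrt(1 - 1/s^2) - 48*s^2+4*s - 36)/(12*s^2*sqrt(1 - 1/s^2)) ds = 5*s/2 - (4*asec(s) + pi)*(12*s^2 - s + 9)/12 + C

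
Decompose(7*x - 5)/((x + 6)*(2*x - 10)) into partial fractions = 47/(22*(x + 6)) + 15/(11*(x - 5))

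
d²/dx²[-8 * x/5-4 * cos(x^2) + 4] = 16*x^2*cos(x^2) + 8*sin(x^2)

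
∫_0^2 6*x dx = 12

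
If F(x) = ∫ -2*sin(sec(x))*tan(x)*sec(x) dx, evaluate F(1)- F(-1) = 0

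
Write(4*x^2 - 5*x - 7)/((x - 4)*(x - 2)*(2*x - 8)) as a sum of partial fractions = -1/(8*(x - 2)) + 17/(8*(x - 4)) + 37/(4*(x - 4)^2)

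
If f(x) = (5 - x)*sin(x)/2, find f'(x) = -x*cos(x)/2 - sin(x)/2 + 5*cos(x)/2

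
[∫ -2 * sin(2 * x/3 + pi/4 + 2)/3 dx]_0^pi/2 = -sin(5*pi/12 + 2)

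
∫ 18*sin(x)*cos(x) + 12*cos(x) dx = (3*sin(x) + 2)^2 + C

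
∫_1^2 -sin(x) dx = -cos(1) + cos(2)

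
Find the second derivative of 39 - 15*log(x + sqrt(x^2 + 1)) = (30*x^3 + 30*x^2*sqrt(x^2 + 1) + 15*x)/(2*x^5 + 2*x^4*sqrt(x^2 + 1) + 4*x^3 + 3*x^2*sqrt(x^2 + 1) + 2*x + sqrt(x^2 + 1))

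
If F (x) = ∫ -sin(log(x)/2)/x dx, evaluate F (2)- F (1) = -2 + 2*cos(log(2)/2)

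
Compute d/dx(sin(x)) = cos(x)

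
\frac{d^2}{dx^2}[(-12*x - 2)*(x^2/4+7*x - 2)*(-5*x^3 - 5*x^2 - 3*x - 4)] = 450*x^4 + 8750*x^3 + 4578*x^2 + 1173*x + 576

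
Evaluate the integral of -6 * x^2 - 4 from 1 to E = -2*exp(3) - 4*E + 6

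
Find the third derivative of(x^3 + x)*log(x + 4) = (6*x^3*log(x + 4) + 11*x^3 + 72*x^2*log(x + 4) + 108*x^2 + 288*x*log(x + 4) + 287*x + 384*log(x + 4) - 12)/(x^3 + 12*x^2 + 48*x + 64)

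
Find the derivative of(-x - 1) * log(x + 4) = (-x*log(x + 4) - x - 4*log(x + 4) - 1)/(x + 4)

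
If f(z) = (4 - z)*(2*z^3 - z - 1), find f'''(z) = 48 - 48*z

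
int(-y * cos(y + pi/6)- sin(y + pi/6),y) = -y*sin(y + pi/6) + C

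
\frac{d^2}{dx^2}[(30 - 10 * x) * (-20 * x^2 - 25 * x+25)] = 1200*x - 700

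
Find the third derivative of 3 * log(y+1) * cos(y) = 3*(y^3*log(y + 1)*sin(y) + 3*y^2*log(y + 1)*sin(y) - 3*y^2*cos(y) + 3*y*log(y + 1)*sin(y) + 3*y*sin(y) - 6*y*cos(y) + log(y + 1)*sin(y) + 3*sin(y) - cos(y))/(y^3 + 3*y^2 + 3*y + 1)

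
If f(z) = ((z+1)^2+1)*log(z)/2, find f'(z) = (2*z^2*log(z) + z^2 + 2*z*log(z) + 2*z + 2)/(2*z)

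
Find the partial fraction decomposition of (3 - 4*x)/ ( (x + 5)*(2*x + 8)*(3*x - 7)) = -3/(44*(3*x - 7)) + 23/(44*(x + 5)) - 1/(2*(x + 4))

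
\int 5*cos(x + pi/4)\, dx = 5*sin(x + pi/4) + C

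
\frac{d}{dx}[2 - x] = -1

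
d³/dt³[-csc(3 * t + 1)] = 162*cot(3*t + 1)^3*csc(3*t + 1) + 135*cot(3*t + 1)*csc(3*t + 1)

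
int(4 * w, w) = 2*w^2 + C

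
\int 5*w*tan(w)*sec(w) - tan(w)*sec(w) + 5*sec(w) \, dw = (5*w - 1)*sec(w) + C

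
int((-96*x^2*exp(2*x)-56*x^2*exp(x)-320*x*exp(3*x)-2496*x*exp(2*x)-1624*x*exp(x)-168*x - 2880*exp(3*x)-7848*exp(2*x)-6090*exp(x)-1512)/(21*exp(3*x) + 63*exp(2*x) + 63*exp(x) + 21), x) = -(4*x^2 + 72*x + 39)*(21*(exp(x) + 1)^2 + 14*(exp(x) + 1)*exp(x) + 5*exp(2*x))/(21*(exp(x) + 1)^2) + C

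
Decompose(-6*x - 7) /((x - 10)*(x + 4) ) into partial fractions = -17/(14*(x + 4)) - 67/(14*(x - 10))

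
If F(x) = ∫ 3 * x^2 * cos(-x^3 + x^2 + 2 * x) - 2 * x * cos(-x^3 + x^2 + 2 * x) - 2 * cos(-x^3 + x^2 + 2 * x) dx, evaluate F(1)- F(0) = -sin(2)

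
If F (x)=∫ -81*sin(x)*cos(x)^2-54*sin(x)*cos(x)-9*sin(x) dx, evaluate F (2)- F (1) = -(1 + 3*cos(1))^3 + (3*cos(2) + 1)^3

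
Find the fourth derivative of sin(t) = sin(t)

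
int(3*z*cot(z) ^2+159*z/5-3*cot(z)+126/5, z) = 3*z*(24*z - 5*cot(z) + 42)/5 + C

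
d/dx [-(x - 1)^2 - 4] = 2 - 2*x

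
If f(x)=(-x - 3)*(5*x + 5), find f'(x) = -10*x - 20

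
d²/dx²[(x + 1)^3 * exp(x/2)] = x^3*exp(x/2)/4 + 15*x^2*exp(x/2)/4 + 51*x*exp(x/2)/4 + 37*exp(x/2)/4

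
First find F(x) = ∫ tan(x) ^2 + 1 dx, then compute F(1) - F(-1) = 2*tan(1)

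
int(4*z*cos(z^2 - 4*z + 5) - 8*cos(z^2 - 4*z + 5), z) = 2*sin((z - 2)^2 + 1) + C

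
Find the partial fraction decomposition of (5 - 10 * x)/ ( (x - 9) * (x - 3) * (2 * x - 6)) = 85/(72*(x - 3)) + 25/(12*(x - 3)^2) - 85/(72*(x - 9))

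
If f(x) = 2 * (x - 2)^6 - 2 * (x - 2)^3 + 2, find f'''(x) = 240*x^3 - 1440*x^2 + 2880*x - 1932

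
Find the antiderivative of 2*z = z^2 + C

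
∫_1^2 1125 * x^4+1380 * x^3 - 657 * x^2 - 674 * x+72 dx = 9678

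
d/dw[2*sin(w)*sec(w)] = 2/cos(w)^2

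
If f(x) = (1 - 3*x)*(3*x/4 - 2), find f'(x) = 27/4 - 9*x/2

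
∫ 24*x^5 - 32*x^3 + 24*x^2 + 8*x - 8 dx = 4*x^6 - 8*x^4 + 8*x^3 + 4*x^2 - 8*x + C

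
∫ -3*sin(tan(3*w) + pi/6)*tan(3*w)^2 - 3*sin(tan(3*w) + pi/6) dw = cos(tan(3*w) + pi/6) + C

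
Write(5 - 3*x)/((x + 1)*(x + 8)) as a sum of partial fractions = -29/(7*(x + 8)) + 8/(7*(x + 1))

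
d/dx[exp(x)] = exp(x)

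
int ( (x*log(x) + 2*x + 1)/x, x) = (x + 1)*(log(x) + 1) + C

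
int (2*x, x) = x^2 + C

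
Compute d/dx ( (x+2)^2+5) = 2*x + 4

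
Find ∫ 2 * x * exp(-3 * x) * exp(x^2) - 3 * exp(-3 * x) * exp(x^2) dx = exp(x*(x - 3)) + C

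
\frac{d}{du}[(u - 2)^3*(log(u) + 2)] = (3*u^3*log(u) + 7*u^3 - 12*u^2*log(u) - 30*u^2 + 12*u*log(u) + 36*u - 8)/u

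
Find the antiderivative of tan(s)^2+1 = tan(s) + C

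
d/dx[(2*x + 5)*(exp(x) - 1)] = 2*x*exp(x) + 7*exp(x) - 2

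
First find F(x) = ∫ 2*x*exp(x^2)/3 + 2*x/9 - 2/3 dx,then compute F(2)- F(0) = -11/9 + exp(4)/3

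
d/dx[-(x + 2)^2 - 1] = -2*x - 4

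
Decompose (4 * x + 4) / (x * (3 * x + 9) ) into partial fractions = 8/(9*(x + 3)) + 4/(9*x)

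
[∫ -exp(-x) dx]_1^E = -exp(-1) + exp(-E)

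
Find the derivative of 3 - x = -1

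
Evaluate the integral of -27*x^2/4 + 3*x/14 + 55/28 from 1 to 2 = -377/28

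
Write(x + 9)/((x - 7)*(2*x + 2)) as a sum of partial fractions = -1/(2*(x + 1)) + 1/(x - 7)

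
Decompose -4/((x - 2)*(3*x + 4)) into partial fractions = 6/(5*(3*x + 4)) - 2/(5*(x - 2))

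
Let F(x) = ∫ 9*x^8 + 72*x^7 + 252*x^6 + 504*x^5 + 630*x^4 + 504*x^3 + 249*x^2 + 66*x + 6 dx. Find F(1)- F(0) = 504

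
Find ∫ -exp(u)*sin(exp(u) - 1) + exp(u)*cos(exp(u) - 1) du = sqrt(2)*cos(-exp(u) + pi/4 + 1) + C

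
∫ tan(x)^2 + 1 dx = tan(x) + C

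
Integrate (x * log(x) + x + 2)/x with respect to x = (x + 2)*log(x) + C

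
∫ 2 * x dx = x^2 + C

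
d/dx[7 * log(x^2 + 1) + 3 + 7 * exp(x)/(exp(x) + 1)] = (7*x^2*exp(x) + 14*x*exp(2*x) + 28*x*exp(x) + 14*x + 7*exp(x))/(x^2*exp(2*x) + 2*x^2*exp(x) + x^2 + exp(2*x) + 2*exp(x) + 1)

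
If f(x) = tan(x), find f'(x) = cos(x)^(-2)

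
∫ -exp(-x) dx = exp(-x) + C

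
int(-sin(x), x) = cos(x) + C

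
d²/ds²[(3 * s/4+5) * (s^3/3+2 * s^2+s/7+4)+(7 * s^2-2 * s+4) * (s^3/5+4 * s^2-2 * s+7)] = 28*s^3 + 1671*s^2/5 - 541*s/5 + 2215/14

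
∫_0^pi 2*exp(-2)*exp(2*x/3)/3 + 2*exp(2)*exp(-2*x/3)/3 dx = -exp(2 - 2*pi/3) - exp(-2) + exp(-2 + 2*pi/3) + exp(2)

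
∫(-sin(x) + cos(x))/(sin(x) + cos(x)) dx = log(2*sin(x) + 2*cos(x)) + C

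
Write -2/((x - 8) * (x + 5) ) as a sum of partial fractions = 2/(13*(x + 5)) - 2/(13*(x - 8))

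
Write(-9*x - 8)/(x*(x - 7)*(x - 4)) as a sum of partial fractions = 11/(3*(x - 4)) - 71/(21*(x - 7)) - 2/(7*x)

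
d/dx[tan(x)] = cos(x)^(-2)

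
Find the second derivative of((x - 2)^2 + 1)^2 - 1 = 12*x^2 - 48*x + 52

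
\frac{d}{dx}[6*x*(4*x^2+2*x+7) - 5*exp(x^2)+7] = 72*x^2 - 10*x*exp(x^2) + 24*x + 42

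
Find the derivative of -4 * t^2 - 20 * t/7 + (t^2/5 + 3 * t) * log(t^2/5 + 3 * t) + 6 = 2*t*log(t^2/5 + 3*t)/5 - 38*t/5 + 3*log(t^2/5 + 3*t) + 1/7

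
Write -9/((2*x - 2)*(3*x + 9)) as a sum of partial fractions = 3/(8*(x + 3)) - 3/(8*(x - 1))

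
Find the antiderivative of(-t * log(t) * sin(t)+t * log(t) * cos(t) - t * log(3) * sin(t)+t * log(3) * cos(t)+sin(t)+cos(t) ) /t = sqrt(2)*log(3*t)*sin(t + pi/4) + C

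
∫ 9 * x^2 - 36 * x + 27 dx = 3*x^3 - 18*x^2 + 27*x + C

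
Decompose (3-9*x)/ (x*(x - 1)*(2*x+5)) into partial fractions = 102/(35*(2*x + 5)) - 6/(7*(x - 1)) - 3/(5*x)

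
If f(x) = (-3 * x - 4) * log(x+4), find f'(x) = (-3*x*log(x + 4) - 3*x - 12*log(x + 4) - 4)/(x + 4)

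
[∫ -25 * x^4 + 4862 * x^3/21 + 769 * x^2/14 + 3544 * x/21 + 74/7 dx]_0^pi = -24 + (-3 + pi/4)*(pi/3 + 2 + 5*pi^2)*(-4*pi^2 - 10*pi/7 - 4)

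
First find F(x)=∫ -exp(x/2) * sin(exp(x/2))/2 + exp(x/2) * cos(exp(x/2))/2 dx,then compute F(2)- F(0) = cos(E) - sin(1) - cos(1) + sin(E)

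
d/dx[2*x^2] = 4*x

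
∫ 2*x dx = x^2 + C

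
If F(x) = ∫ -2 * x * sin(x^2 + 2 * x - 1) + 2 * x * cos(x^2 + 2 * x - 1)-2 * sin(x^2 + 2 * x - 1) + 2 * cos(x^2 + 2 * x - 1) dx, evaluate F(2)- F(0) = -cos(1) + sin(7) + cos(7) + sin(1)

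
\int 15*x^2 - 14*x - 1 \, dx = 5*x^3 - 7*x^2 - x + C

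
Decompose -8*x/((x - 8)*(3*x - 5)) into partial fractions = 40/(19*(3*x - 5)) - 64/(19*(x - 8))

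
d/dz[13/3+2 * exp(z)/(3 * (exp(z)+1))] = 2*exp(z)/(3*exp(2*z) + 6*exp(z) + 3)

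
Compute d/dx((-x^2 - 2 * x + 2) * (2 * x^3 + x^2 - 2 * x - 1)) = -10*x^4 - 20*x^3 + 12*x^2 + 14*x - 2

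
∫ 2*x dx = x^2 + C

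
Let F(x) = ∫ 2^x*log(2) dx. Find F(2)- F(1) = 2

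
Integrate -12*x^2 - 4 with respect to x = -4*x^3 - 4*x + C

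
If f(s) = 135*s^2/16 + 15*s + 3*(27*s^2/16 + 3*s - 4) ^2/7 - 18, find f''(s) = 6561*s^2/448 + 729*s/28 + 729/56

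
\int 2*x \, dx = x^2 + C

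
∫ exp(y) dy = exp(y) + C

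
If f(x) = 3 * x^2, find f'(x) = 6*x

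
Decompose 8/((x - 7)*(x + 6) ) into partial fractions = -8/(13*(x + 6)) + 8/(13*(x - 7))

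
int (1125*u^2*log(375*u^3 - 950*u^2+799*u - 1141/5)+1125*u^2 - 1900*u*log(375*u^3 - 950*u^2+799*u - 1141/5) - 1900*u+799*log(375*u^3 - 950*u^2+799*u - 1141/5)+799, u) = (1875*u^3 - 4750*u^2 + 3995*u - 1141)*log(375*u^3 - 950*u^2 + 799*u - 1141/5)/5 + C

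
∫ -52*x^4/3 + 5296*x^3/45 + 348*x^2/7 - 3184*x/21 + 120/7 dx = -52*x^5/15 + 1324*x^4/45 + 116*x^3/7 - 1592*x^2/21 + 120*x/7 + C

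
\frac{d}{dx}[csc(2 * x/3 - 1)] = -2*cot(2*x/3 - 1)*csc(2*x/3 - 1)/3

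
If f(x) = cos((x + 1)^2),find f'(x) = -2*(x + 1)*sin(x^2 + 2*x + 1)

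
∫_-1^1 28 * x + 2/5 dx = 4/5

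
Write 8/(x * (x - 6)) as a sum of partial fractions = 4/(3*(x - 6)) - 4/(3*x)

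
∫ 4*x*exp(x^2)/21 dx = 2*exp(x^2)/21 + C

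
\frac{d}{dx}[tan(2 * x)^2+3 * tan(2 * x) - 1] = 2*(2*sin(2*x)/cos(2*x) + 3)/cos(2*x)^2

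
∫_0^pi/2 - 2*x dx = -pi^2/4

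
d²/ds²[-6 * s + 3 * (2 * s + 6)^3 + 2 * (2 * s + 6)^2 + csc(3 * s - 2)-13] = 144*s + 18*cot(3*s - 2)^2*csc(3*s - 2) + 9*csc(3*s - 2) + 448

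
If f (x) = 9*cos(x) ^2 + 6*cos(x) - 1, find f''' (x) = 6*(12*cos(x) + 1)*sin(x)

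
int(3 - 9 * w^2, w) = -3*w^3 + 3*w + C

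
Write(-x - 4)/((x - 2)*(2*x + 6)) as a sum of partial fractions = 1/(10*(x + 3)) - 3/(5*(x - 2))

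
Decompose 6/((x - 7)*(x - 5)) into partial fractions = -3/(x - 5) + 3/(x - 7)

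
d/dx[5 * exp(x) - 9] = 5*exp(x)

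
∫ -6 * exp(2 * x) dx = -3*exp(2*x) + C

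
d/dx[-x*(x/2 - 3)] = 3 - x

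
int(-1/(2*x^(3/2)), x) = 1/sqrt(x) + C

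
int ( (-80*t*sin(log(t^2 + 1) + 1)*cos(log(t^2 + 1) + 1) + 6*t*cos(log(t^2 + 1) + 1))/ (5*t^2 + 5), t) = 3*sin(log(t^2 + 1) + 1)/5 + 2*cos(2*log(t^2 + 1) + 2) + C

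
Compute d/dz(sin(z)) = cos(z)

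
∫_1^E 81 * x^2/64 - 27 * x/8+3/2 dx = -3*E/4 + 49/64 + (-1 + 3*E/4)^3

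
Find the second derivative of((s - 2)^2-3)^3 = 30*s^4 - 240*s^3 + 612*s^2 - 528*s + 102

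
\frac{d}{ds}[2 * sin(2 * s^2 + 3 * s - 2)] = 2*(4*s + 3)*cos(2*s^2 + 3*s - 2)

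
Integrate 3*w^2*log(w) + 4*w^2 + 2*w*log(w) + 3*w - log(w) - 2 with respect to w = w*(log(w) + 1)*(w^2 + w - 1) + C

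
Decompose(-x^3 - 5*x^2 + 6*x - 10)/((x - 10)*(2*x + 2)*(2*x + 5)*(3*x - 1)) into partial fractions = 1/(17*(3*x - 1)) + 13/(102*(2*x + 5)) - 5/(66*(x + 1)) - 1/(11*(x - 10))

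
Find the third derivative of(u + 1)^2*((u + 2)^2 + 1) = 24*u + 36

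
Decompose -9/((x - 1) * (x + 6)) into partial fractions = 9/(7*(x + 6)) - 9/(7*(x - 1))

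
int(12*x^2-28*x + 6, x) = 4*x^3 - 14*x^2 + 6*x + C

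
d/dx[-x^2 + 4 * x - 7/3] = 4 - 2*x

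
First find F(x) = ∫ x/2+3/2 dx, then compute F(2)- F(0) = 4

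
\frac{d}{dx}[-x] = -1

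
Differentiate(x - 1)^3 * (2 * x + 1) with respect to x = 8*x^3 - 15*x^2 + 6*x + 1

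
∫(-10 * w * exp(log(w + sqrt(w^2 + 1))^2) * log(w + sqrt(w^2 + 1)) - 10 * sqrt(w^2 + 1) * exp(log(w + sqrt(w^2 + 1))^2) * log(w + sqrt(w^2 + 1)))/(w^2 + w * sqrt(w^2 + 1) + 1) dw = -5*exp(log(w + sqrt(w^2 + 1))^2) + C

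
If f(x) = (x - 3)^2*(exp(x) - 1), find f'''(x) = x^2*exp(x) - 3*exp(x)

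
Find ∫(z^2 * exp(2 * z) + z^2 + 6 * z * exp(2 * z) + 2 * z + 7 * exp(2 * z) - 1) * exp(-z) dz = 2*((z + 2)^2 - 1)*sinh(z) + C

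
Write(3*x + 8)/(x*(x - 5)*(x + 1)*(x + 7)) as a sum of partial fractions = 13/(504*(x + 7)) + 5/(36*(x + 1)) + 23/(360*(x - 5)) - 8/(35*x)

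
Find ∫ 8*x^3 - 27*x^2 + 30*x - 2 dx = 2*x^4 - 9*x^3 + 15*x^2 - 2*x + C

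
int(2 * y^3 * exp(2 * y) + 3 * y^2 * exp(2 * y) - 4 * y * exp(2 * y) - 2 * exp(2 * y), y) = y*(y^2 - 2)*exp(2*y) + C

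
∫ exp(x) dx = exp(x) + C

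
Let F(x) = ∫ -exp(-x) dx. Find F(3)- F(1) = -exp(-1) + exp(-3)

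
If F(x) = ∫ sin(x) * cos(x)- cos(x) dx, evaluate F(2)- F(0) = -sin(2) + sin(2)^2/2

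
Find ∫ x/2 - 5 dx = x^2/4 - 5*x + C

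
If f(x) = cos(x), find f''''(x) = cos(x)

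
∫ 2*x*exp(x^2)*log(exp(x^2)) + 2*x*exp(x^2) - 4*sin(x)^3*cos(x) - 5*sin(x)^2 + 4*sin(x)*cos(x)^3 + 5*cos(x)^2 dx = x^2*exp(x^2) + 5*sin(2*x)/2 - cos(4*x)/4 + C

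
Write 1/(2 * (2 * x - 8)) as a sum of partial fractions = 1/(4*(x - 4))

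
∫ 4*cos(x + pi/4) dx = 4*sin(x + pi/4) + C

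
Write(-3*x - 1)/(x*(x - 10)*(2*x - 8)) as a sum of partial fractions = 13/(48*(x - 4)) - 31/(120*(x - 10)) - 1/(80*x)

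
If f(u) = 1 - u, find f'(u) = -1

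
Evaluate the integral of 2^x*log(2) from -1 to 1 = 3/2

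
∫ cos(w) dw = sin(w) + C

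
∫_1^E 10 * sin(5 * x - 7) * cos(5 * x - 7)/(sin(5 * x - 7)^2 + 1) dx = -log(sin(2)^2 + 1) + log(sin(7 - 5*E)^2 + 1)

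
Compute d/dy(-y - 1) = -1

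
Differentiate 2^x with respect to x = 2^x*log(2)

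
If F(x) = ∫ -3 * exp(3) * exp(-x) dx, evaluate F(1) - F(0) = -3*exp(3) + 3*exp(2)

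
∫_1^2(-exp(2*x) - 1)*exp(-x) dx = -exp(2) - exp(-1) + exp(-2) + E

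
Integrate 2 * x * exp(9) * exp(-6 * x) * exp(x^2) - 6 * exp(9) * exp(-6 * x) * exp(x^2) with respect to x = exp((x - 3)^2) + C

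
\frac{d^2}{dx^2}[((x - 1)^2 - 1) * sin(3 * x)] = -9*x^2*sin(3*x) + 18*x*sin(3*x) + 12*x*cos(3*x) + 2*sin(3*x) - 12*cos(3*x)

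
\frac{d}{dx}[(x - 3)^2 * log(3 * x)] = (2*x^2*log(x) + x^2 + 2*x^2*log(3) - 6*x*log(x) - 6*x*log(3) - 6*x + 9)/x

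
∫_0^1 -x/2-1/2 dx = -3/4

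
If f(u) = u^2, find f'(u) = 2*u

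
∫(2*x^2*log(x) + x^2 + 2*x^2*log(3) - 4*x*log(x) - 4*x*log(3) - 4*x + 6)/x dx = ((x - 2)^2 + 2)*log(3*x) + C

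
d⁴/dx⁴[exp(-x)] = exp(-x)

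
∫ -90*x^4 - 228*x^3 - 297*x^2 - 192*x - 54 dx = -18*x^5 - 57*x^4 - 99*x^3 - 96*x^2 - 54*x + C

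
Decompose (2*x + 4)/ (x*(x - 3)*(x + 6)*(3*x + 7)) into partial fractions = -9/(616*(3*x + 7)) + 4/(297*(x + 6)) + 5/(216*(x - 3)) - 2/(63*x)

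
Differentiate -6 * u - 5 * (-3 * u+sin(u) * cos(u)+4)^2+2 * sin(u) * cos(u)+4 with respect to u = -60*u*sin(u)^2 - 60*u + 20*sin(u)^3*cos(u) + 76*sin(u)^2 + 20*sin(u)*cos(u) + 76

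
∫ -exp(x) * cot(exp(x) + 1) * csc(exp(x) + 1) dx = csc(exp(x) + 1) + C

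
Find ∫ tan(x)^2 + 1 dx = tan(x) + C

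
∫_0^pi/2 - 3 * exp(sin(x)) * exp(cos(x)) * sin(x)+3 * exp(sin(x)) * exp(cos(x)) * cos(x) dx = 0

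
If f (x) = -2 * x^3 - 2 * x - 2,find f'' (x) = -12*x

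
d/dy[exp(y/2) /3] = exp(y/2)/6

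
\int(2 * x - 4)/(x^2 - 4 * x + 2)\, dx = log(3*(x - 2)^2 - 6) + C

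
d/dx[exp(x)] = exp(x)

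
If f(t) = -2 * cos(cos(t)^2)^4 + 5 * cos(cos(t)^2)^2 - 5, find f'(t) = -16*sin(t)*sin(cos(t)^2)*cos(t)*cos(cos(t)^2)^3 + 20*sin(t)*sin(cos(t)^2)*cos(t)*cos(cos(t)^2)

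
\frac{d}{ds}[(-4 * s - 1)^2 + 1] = 32*s + 8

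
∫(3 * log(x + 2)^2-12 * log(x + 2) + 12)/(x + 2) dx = (log(x + 2) - 2)^3 + C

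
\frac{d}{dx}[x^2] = 2*x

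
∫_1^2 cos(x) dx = -sin(1) + sin(2)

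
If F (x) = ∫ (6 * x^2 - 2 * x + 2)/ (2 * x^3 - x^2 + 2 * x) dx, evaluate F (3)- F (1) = -log(3) + log(51)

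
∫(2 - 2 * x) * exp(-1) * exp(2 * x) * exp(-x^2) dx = exp(-(x - 1)^2) + C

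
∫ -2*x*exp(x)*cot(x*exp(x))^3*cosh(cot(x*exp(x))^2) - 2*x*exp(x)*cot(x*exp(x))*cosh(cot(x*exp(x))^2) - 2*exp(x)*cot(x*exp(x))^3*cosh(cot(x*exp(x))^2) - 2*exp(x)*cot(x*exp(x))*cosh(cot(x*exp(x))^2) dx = sinh(cot(x*exp(x))^2) + C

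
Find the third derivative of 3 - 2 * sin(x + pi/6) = 2*cos(x + pi/6)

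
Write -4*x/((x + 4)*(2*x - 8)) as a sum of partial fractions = -1/(x + 4) - 1/(x - 4)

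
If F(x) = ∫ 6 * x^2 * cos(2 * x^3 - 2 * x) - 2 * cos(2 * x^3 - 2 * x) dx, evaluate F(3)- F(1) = sin(48)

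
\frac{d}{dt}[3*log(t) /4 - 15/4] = 3/(4*t)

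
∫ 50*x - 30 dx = 25*x^2 - 30*x + C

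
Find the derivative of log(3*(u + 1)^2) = 2/(u + 1)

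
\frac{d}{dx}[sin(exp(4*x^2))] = 8*x*exp(4*x^2)*cos(exp(4*x^2))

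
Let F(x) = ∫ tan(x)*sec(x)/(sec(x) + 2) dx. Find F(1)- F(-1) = 0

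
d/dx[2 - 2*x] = -2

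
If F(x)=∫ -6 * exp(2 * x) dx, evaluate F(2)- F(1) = -3*exp(4) + 3*exp(2)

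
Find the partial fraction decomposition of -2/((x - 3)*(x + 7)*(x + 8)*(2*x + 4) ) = 1/(66*(x + 8)) - 1/(50*(x + 7)) + 1/(150*(x + 2)) - 1/(550*(x - 3))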